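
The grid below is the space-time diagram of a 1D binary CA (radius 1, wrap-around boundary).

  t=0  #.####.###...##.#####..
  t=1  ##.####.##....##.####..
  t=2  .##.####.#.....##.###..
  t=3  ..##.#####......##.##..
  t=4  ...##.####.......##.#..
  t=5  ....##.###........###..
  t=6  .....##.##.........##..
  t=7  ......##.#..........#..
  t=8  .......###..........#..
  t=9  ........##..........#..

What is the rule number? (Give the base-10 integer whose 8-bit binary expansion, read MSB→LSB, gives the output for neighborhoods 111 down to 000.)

228

  nb ###: next=#  (t=0,i=3, bit7=1)
  nb ##.: next=#  (t=0,i=5, bit6=1)
  nb #.#: next=#  (t=0,i=1, bit5=1)
  nb #..: next=.  (t=0,i=10, bit4=0)
  nb .##: next=.  (t=0,i=2, bit3=0)
  nb .#.: next=#  (t=0,i=0, bit2=1)
  nb ..#: next=.  (t=0,i=12, bit1=0)
  nb ...: next=.  (t=0,i=11, bit0=0)
  bits 11100100 = 228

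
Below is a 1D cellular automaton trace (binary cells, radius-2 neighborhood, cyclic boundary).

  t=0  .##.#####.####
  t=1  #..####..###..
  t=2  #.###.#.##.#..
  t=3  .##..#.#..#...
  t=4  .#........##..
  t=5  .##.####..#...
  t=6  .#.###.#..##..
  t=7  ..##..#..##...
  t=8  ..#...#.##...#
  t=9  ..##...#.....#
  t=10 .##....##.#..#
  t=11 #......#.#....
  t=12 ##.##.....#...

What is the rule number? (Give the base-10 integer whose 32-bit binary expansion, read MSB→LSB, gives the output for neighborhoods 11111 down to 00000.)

2626193873

  #####|#  b31=1 t=0,i=6
  ####.|.  b30=0 t=0,i=7
  ###.#|.  b29=0 t=0,i=8
  ###..|#  b28=1 t=1,i=6
  ##.##|#  b27=1 t=0,i=0
  ##.#.|#  b26=1 t=2,i=5
  ##..#|.  b25=0 t=1,i=7
  ##...|.  b24=0 t=4,i=12
  #.###|#  b23=1 t=0,i=4
  #.##.|.  b22=0 t=0,i=1
  #.#.#|.  b21=0 t=2,i=6
  #.#..|.  b20=0 t=2,i=11
  #..##|#  b19=1 t=1,i=2
  #..#.|.  b18=0 t=1,i=13
  #...#|.  b17=0 t=4,i=13
  #....|.  b16=0 t=3,i=12
  .####|#  b15=1 t=0,i=5
  .###.|.  b14=0 t=1,i=10
  .##.#|.  b13=0 t=0,i=2
  .##..|.  b12=0 t=3,i=2
  .#.##|#  b11=1 t=2,i=1
  .#.#.|.  b10=0 t=3,i=6
  .#..#|.  b9=0 t=1,i=1
  .#...|#  b8=1 t=3,i=11
  ..###|#  b7=1 t=1,i=3
  ..##.|#  b6=1 t=3,i=1
  ..#.#|.  b5=0 t=2,i=0
  ..#..|#  b4=1 t=1,i=0
  ...##|.  b3=0 t=3,i=0
  ...#.|.  b2=0 t=4,i=0
  ....#|.  b1=0 t=3,i=13
  .....|#  b0=1 t=4,i=4
  bits 10011100100010001000100111010001 = 2626193873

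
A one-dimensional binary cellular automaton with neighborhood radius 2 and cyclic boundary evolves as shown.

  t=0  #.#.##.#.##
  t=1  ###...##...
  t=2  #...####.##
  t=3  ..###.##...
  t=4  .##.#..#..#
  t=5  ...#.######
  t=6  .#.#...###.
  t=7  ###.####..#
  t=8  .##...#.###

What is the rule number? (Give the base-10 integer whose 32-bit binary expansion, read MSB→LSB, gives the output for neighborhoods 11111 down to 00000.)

3861780473

  [31] ##### => #  t=5,i=7
  [30] ####. => #  t=2,i=6
  [29] ###.# => #  t=0,i=0
  [28] ###.. => .  t=1,i=2
  [27] ##.## => .  t=2,i=8
  [26] ##.#. => #  t=0,i=1
  [25] ##..# => #  t=6,i=10
  [24] ##... => .  t=1,i=3
  [23] #.### => .  t=0,i=9
  [22] #.##. => .  t=0,i=4
  [21] #.#.# => #  t=0,i=2
  [20] #.#.. => .  t=4,i=4
  [19] #..## => #  t=7,i=9
  [18] #..#. => #  t=4,i=6
  [17] #...# => #  t=1,i=4
  [16] #.... => .  t=3,i=9
  [15] .#### => .  t=2,i=5
  [14] .###. => .  t=0,i=10
  [13] .##.# => .  t=0,i=5
  [12] .##.. => #  t=1,i=7
  [11] .#.## => .  t=0,i=3
  [10] .#.#. => #  t=6,i=2
  [9] .#..# => #  t=4,i=5
  [8] .#... => #  t=6,i=4
  [7] ..### => #  t=1,i=0
  [6] ..##. => #  t=1,i=6
  [5] ..#.# => #  t=4,i=10
  [4] ..#.. => #  t=4,i=7
  [3] ...## => #  t=1,i=5
  [2] ...#. => .  t=5,i=2
  [1] ....# => .  t=3,i=0
  [0] ..... => #  t=3,i=10
  bits 11100110001011100001011111111001 = 3861780473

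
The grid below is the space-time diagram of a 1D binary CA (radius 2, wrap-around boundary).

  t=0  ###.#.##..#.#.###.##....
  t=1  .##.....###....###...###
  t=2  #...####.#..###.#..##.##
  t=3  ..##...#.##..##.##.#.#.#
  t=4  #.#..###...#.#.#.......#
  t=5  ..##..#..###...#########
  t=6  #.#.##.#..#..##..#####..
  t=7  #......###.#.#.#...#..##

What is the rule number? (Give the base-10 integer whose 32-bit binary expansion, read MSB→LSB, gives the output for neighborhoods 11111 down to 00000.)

2853651311

  [31] ##### => #  t=5,i=17
  [30] ####. => .  t=2,i=6
  [29] ###.# => #  t=0,i=2
  [28] ###.. => .  t=1,i=10
  [27] ##.## => #  t=0,i=17
  [26] ##.#. => .  t=0,i=3
  [25] ##..# => #  t=0,i=8
  [24] ##... => .  t=0,i=20
  [23] #.### => .  t=0,i=14
  [22] #.##. => .  t=0,i=6
  [21] #.#.# => .  t=0,i=4
  [20] #.#.. => #  t=2,i=9
  [19] #..## => .  t=2,i=11
  [18] #..#. => #  t=0,i=9
  [17] #...# => #  t=1,i=19
  [16] #.... => #  t=0,i=21
  [15] .#### => .  t=2,i=5
  [14] .###. => #  t=0,i=1
  [13] .##.# => .  t=2,i=20
  [12] .##.. => .  t=0,i=7
  [11] .#.## => .  t=0,i=5
  [10] .#.#. => .  t=0,i=11
  [9] .#..# => #  t=2,i=10
  [8] .#... => #  t=4,i=16
  [7] ..### => .  t=0,i=0
  [6] ..##. => #  t=2,i=19
  [5] ..#.# => #  t=0,i=10
  [4] ..#.. => .  t=5,i=6
  [3] ...## => #  t=0,i=23
  [2] ...#. => #  t=3,i=6
  [1] ....# => #  t=0,i=22
  [0] ..... => #  t=1,i=5
  bits 10101010000101110100001101101111 = 2853651311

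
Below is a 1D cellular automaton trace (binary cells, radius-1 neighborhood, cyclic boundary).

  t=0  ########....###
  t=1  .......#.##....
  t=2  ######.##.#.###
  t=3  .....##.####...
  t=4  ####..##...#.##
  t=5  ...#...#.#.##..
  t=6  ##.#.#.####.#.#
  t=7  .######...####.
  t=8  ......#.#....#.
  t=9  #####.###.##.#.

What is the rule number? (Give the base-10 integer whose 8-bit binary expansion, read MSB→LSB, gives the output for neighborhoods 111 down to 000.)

101

  ### -> .   bit 7 = 0  t=0,i=0
  ##. -> #   bit 6 = 1  t=0,i=7
  #.# -> #   bit 5 = 1  t=1,i=8
  #.. -> .   bit 4 = 0  t=0,i=8
  .## -> .   bit 3 = 0  t=0,i=12
  .#. -> #   bit 2 = 1  t=1,i=7
  ..# -> .   bit 1 = 0  t=0,i=11
  ... -> #   bit 0 = 1  t=0,i=9
  bits 01100101 = 101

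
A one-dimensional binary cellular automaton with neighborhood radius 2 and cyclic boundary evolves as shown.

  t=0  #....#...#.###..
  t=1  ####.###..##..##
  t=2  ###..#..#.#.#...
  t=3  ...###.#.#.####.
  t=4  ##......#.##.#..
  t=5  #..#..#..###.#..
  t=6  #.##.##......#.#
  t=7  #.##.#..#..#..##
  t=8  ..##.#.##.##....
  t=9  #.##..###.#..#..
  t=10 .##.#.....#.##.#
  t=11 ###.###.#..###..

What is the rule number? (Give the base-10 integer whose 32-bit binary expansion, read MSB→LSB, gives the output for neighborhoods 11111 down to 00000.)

  [31] ##### => #  t=1,i=0
  [30] ####. => #  t=1,i=2
  [29] ###.# => .  t=1,i=3
  [28] ###.. => .  t=0,i=13
  [27] ##.## => .  t=1,i=4
  [26] ##.#. => .  t=3,i=6
  [25] ##..# => #  t=0,i=14
  [24] ##... => .  t=3,i=15
  [23] #.### => #  t=0,i=11
  [22] #.##. => #  t=4,i=10
  [21] #.#.# => .  t=2,i=10
  [20] #.#.. => #  t=2,i=12
  [19] #..## => .  t=1,i=9
  [18] #..#. => #  t=0,i=15
  [17] #...# => #  t=0,i=7
  [16] #.... => #  t=0,i=2
  [15] .#### => .  t=1,i=15
  [14] .###. => .  t=0,i=12
  [13] .##.# => #  t=4,i=11
  [12] .##.. => .  t=1,i=11
  [11] .#.## => #  t=0,i=10
  [10] .#.#. => #  t=2,i=9
  [9] .#..# => .  t=2,i=6
  [8] .#... => #  t=0,i=1
  [7] ..### => .  t=1,i=14
  [6] ..##. => #  t=1,i=10
  [5] ..#.# => .  t=0,i=9
  [4] ..#.. => #  t=0,i=0
  [3] ...## => .  t=2,i=15
  [2] ...#. => .  t=0,i=4
  [1] ....# => #  t=0,i=3
  [0] ..... => .  t=4,i=4
  bits 11000010110101110010110101010010 = 3268881746

3268881746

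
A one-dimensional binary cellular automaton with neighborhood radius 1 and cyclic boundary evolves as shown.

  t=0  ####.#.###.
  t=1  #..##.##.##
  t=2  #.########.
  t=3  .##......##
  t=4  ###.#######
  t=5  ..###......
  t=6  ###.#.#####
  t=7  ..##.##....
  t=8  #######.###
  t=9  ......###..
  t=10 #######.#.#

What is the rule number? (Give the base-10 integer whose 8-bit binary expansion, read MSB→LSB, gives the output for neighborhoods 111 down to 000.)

  ###|.  b7=0 t=0,i=1
  ##.|#  b6=1 t=0,i=3
  #.#|#  b5=1 t=0,i=4
  #..|.  b4=0 t=1,i=1
  .##|#  b3=1 t=0,i=0
  .#.|.  b2=0 t=0,i=5
  ..#|#  b1=1 t=1,i=2
  ...|#  b0=1 t=3,i=4
  bits 01101011 = 107

107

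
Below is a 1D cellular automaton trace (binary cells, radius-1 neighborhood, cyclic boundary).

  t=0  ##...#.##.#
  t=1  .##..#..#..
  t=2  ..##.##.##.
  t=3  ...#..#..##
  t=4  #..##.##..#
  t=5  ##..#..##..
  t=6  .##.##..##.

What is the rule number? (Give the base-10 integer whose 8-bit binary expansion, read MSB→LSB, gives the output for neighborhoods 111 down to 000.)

84

  [7] ### => .  t=0,i=0
  [6] ##. => #  t=0,i=1
  [5] #.# => .  t=0,i=6
  [4] #.. => #  t=0,i=2
  [3] .## => .  t=0,i=7
  [2] .#. => #  t=0,i=5
  [1] ..# => .  t=0,i=4
  [0] ... => .  t=0,i=3
  bits 01010100 = 84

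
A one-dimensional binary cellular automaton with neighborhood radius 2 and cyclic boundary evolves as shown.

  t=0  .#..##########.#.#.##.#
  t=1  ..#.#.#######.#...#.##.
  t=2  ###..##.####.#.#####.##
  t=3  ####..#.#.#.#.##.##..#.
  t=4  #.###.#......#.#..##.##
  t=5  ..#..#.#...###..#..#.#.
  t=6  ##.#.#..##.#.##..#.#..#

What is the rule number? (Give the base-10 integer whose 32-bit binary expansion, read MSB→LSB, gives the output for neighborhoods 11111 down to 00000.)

  nb #####: next=#  (t=0,i=6, bit31=1)
  nb ####.: next=#  (t=0,i=12, bit30=1)
  nb ###.#: next=.  (t=0,i=13, bit29=0)
  nb ###..: next=#  (t=2,i=2, bit28=1)
  nb ##.##: next=.  (t=2,i=7, bit27=0)
  nb ##.#.: next=#  (t=0,i=14, bit26=1)
  nb ##..#: next=#  (t=2,i=3, bit25=1)
  nb ##...: next=#  (t=1,i=22, bit24=1)
  nb #.###: next=#  (t=1,i=6, bit23=1)
  nb #.##.: next=.  (t=0,i=19, bit22=0)
  nb #.#.#: next=.  (t=0,i=15, bit21=0)
  nb #.#..: next=.  (t=0,i=1, bit20=0)
  nb #..##: next=.  (t=0,i=3, bit19=0)
  nb #..#.: next=.  (t=3,i=5, bit18=0)
  nb #...#: next=#  (t=1,i=0, bit17=1)
  nb #....: next=.  (t=4,i=8, bit16=0)
  nb .####: next=.  (t=0,i=5, bit15=0)
  nb .###.: next=.  (t=4,i=3, bit14=0)
  nb .##.#: next=#  (t=0,i=20, bit13=1)
  nb .##..: next=#  (t=1,i=21, bit12=1)
  nb .#.##: next=#  (t=0,i=18, bit11=1)
  nb .#.#.: next=.  (t=0,i=0, bit10=0)
  nb .#..#: next=#  (t=0,i=2, bit9=1)
  nb .#...: next=#  (t=1,i=15, bit8=1)
  nb ..###: next=#  (t=0,i=4, bit7=1)
  nb ..##.: next=.  (t=2,i=5, bit6=0)
  nb ..#.#: next=#  (t=1,i=2, bit5=1)
  nb ..#..: next=.  (t=5,i=2, bit4=0)
  nb ...##: next=.  (t=5,i=10, bit3=0)
  nb ...#.: next=#  (t=1,i=1, bit2=1)
  nb ....#: next=#  (t=4,i=11, bit1=1)
  nb .....: next=.  (t=4,i=9, bit0=0)
  bits 11010111100000100011101110100110 = 3615636390

3615636390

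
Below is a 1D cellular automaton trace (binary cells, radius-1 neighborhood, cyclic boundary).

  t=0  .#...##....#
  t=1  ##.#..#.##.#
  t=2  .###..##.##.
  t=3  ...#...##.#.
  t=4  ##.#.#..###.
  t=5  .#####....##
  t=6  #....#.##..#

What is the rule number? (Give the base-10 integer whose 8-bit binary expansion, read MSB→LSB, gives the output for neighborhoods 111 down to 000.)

101

  [7] ### => .  t=1,i=0
  [6] ##. => #  t=0,i=6
  [5] #.# => #  t=0,i=0
  [4] #.. => .  t=0,i=2
  [3] .## => .  t=0,i=5
  [2] .#. => #  t=0,i=1
  [1] ..# => .  t=0,i=4
  [0] ... => #  t=0,i=3
  bits 01100101 = 101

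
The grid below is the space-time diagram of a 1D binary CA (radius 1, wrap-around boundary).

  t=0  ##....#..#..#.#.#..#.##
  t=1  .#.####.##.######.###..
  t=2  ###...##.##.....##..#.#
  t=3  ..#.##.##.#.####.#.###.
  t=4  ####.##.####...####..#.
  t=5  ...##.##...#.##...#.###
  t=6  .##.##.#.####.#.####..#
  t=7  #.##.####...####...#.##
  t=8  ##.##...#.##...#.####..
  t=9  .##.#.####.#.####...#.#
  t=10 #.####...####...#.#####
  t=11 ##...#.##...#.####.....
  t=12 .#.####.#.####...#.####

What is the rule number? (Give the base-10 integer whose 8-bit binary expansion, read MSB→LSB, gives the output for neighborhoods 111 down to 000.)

  ### -> .   bit 7 = 0  t=0,i=0
  ##. -> #   bit 6 = 1  t=0,i=1
  #.# -> #   bit 5 = 1  t=0,i=13
  #.. -> .   bit 4 = 0  t=0,i=2
  .## -> .   bit 3 = 0  t=0,i=21
  .#. -> #   bit 2 = 1  t=0,i=6
  ..# -> #   bit 1 = 1  t=0,i=5
  ... -> #   bit 0 = 1  t=0,i=3
  bits 01100111 = 103

103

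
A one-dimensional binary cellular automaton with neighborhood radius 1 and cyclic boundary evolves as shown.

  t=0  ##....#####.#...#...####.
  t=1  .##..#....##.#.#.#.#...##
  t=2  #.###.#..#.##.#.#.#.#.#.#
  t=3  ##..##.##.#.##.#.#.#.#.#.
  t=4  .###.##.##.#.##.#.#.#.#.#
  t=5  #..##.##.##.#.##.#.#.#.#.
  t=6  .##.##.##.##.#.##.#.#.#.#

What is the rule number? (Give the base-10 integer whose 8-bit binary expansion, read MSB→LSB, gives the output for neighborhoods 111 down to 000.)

  nb ###: next=.  (t=0,i=7, bit7=0)
  nb ##.: next=#  (t=0,i=1, bit6=1)
  nb #.#: next=#  (t=0,i=11, bit5=1)
  nb #..: next=#  (t=0,i=2, bit4=1)
  nb .##: next=.  (t=0,i=0, bit3=0)
  nb .#.: next=.  (t=0,i=12, bit2=0)
  nb ..#: next=#  (t=0,i=5, bit1=1)
  nb ...: next=.  (t=0,i=3, bit0=0)
  bits 01110010 = 114

114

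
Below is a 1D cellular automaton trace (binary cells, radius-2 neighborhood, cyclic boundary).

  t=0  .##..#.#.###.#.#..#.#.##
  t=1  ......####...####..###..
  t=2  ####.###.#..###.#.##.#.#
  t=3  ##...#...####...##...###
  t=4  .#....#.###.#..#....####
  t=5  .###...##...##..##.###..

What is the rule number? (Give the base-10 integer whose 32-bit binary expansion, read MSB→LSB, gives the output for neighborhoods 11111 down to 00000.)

  [31] ##### => #  t=2,i=1
  [30] ####. => .  t=1,i=8
  [29] ###.# => .  t=0,i=11
  [28] ###.. => #  t=1,i=9
  [27] ##.## => .  t=0,i=0
  [26] ##.#. => .  t=0,i=12
  [25] ##..# => .  t=0,i=3
  [24] ##... => .  t=1,i=10
  [23] #.### => #  t=0,i=9
  [22] #.##. => .  t=0,i=1
  [21] #.#.# => #  t=0,i=7
  [20] #.#.. => #  t=0,i=15
  [19] #..## => #  t=1,i=18
  [18] #..#. => .  t=0,i=4
  [17] #...# => .  t=1,i=11
  [16] #.... => #  t=1,i=23
  [15] .#### => #  t=1,i=7
  [14] .###. => .  t=0,i=10
  [13] .##.# => .  t=0,i=23
  [12] .##.. => .  t=0,i=2
  [11] .#.## => #  t=0,i=8
  [10] .#.#. => #  t=0,i=6
  [9] .#..# => #  t=0,i=16
  [8] .#... => #  t=3,i=6
  [7] ..### => #  t=1,i=6
  [6] ..##. => .  t=3,i=16
  [5] ..#.# => .  t=0,i=5
  [4] ..#.. => .  t=3,i=5
  [3] ...## => #  t=1,i=5
  [2] ...#. => .  t=3,i=4
  [1] ....# => .  t=1,i=4
  [0] ..... => #  t=1,i=0
  bits 10010000101110011000111110001001 = 2428080009

2428080009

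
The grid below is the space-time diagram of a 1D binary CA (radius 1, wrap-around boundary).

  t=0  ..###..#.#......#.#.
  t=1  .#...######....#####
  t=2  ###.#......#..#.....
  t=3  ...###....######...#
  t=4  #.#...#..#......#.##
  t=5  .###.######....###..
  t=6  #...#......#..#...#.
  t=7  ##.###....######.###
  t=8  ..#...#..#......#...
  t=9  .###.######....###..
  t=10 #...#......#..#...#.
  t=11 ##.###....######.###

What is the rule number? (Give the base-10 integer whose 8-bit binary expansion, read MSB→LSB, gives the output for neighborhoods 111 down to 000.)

54

  [7] ### => .  t=0,i=3
  [6] ##. => .  t=0,i=4
  [5] #.# => #  t=0,i=8
  [4] #.. => #  t=0,i=5
  [3] .## => .  t=0,i=2
  [2] .#. => #  t=0,i=7
  [1] ..# => #  t=0,i=1
  [0] ... => .  t=0,i=0
  bits 00110110 = 54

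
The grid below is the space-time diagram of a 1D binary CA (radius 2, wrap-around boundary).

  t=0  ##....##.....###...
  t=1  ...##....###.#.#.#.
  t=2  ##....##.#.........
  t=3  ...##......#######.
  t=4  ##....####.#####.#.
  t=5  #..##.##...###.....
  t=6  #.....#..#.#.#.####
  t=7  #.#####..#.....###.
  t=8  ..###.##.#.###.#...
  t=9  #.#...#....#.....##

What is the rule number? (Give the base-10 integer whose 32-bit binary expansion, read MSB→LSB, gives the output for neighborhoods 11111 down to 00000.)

2462286007

  #####|#  b31=1 t=3,i=13
  ####.|.  b30=0 t=3,i=16
  ###.#|.  b29=0 t=1,i=11
  ###..|#  b28=1 t=0,i=15
  ##.##|.  b27=0 t=4,i=10
  ##.#.|.  b26=0 t=1,i=12
  ##..#|#  b25=1 t=7,i=7
  ##...|.  b24=0 t=0,i=2
  #.###|#  b23=1 t=4,i=11
  #.##.|#  b22=1 t=4,i=0
  #.#.#|.  b21=0 t=1,i=13
  #.#..|.  b20=0 t=1,i=17
  #..##|.  b19=0 t=5,i=2
  #..#.|.  b18=0 t=6,i=8
  #...#|#  b17=1 t=0,i=17
  #....|#  b16=1 t=0,i=3
  .####|#  b15=1 t=3,i=12
  .###.|.  b14=0 t=0,i=14
  .##.#|.  b13=0 t=2,i=7
  .##..|.  b12=0 t=0,i=1
  .#.##|.  b11=0 t=4,i=18
  .#.#.|.  b10=0 t=1,i=14
  .#..#|.  b9=0 t=5,i=1
  .#...|.  b8=0 t=1,i=18
  ..###|#  b7=1 t=0,i=13
  ..##.|.  b6=0 t=0,i=0
  ..#.#|#  b5=1 t=6,i=9
  ..#..|#  b4=1 t=5,i=0
  ...##|.  b3=0 t=0,i=5
  ...#.|#  b2=1 t=5,i=18
  ....#|#  b1=1 t=0,i=4
  .....|#  b0=1 t=0,i=10
  bits 10010010110000111000000010110111 = 2462286007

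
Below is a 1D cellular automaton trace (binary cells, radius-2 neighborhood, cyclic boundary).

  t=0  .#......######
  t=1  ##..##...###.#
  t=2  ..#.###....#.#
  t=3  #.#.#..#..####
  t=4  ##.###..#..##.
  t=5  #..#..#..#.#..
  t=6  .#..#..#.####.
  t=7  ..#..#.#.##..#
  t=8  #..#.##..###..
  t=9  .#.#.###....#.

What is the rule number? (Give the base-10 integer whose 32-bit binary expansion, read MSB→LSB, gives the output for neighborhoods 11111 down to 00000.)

  nb #####: next=#  (t=0,i=10, bit31=1)
  nb ####.: next=.  (t=0,i=12, bit30=0)
  nb ###.#: next=#  (t=0,i=13, bit29=1)
  nb ###..: next=.  (t=1,i=1, bit28=0)
  nb ##.##: next=.  (t=1,i=12, bit27=0)
  nb ##.#.: next=#  (t=0,i=0, bit26=1)
  nb ##..#: next=#  (t=1,i=2, bit25=1)
  nb ##...: next=#  (t=1,i=6, bit24=1)
  nb #.###: next=#  (t=1,i=13, bit23=1)
  nb #.##.: next=#  (t=4,i=0, bit22=1)
  nb #.#.#: next=.  (t=3,i=2, bit21=0)
  nb #.#..: next=#  (t=0,i=1, bit20=1)
  nb #..##: next=.  (t=1,i=3, bit19=0)
  nb #..#.: next=.  (t=2,i=1, bit18=0)
  nb #...#: next=.  (t=1,i=7, bit17=0)
  nb #....: next=.  (t=0,i=3, bit16=0)
  nb .####: next=#  (t=0,i=9, bit15=1)
  nb .###.: next=.  (t=1,i=0, bit14=0)
  nb .##.#: next=.  (t=4,i=1, bit13=0)
  nb .##..: next=#  (t=1,i=5, bit12=1)
  nb .#.##: next=.  (t=2,i=3, bit11=0)
  nb .#.#.: next=#  (t=2,i=12, bit10=1)
  nb .#..#: next=#  (t=2,i=0, bit9=1)
  nb .#...: next=.  (t=0,i=2, bit8=0)
  nb ..###: next=.  (t=0,i=8, bit7=0)
  nb ..##.: next=#  (t=1,i=4, bit6=1)
  nb ..#.#: next=#  (t=2,i=2, bit5=1)
  nb ..#..: next=.  (t=3,i=7, bit4=0)
  nb ...##: next=.  (t=0,i=7, bit3=0)
  nb ...#.: next=#  (t=2,i=10, bit2=1)
  nb ....#: next=.  (t=0,i=6, bit1=0)
  nb .....: next=#  (t=0,i=4, bit0=1)
  bits 10100111110100001001011001100101 = 2815465061

2815465061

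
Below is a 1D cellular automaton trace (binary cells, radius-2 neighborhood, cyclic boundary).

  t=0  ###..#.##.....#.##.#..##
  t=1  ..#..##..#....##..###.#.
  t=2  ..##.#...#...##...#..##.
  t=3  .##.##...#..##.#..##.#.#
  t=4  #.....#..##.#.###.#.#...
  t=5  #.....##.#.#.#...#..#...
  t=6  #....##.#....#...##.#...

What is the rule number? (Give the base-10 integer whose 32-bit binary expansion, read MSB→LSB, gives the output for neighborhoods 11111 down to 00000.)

353372920

  [31] ##### => .  t=0,i=0
  [30] ####. => .  t=0,i=1
  [29] ###.# => .  t=1,i=20
  [28] ###.. => #  t=0,i=2
  [27] ##.## => .  t=3,i=3
  [26] ##.#. => #  t=0,i=18
  [25] ##..# => .  t=0,i=3
  [24] ##... => #  t=0,i=9
  [23] #.### => .  t=4,i=14
  [22] #.##. => .  t=0,i=7
  [21] #.#.# => .  t=3,i=21
  [20] #.#.. => #  t=0,i=19
  [19] #..## => .  t=0,i=21
  [18] #..#. => .  t=0,i=4
  [17] #...# => .  t=1,i=0
  [16] #.... => .  t=0,i=10
  [15] .#### => .  t=0,i=23
  [14] .###. => .  t=1,i=19
  [13] .##.# => .  t=0,i=17
  [12] .##.. => .  t=0,i=8
  [11] .#.## => #  t=0,i=6
  [10] .#.#. => .  t=3,i=22
  [9] .#..# => #  t=0,i=20
  [8] .#... => .  t=1,i=10
  [7] ..### => #  t=0,i=22
  [6] ..##. => #  t=1,i=5
  [5] ..#.# => #  t=0,i=5
  [4] ..#.. => #  t=1,i=2
  [3] ...## => #  t=1,i=13
  [2] ...#. => .  t=0,i=13
  [1] ....# => .  t=0,i=12
  [0] ..... => .  t=0,i=11
  bits 00010101000100000000101011111000 = 353372920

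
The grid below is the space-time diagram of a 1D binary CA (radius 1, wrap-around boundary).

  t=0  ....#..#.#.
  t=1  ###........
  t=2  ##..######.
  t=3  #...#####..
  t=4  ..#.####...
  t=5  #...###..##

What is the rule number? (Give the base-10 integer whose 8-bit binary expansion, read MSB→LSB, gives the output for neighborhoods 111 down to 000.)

137

  [7] ### => #  t=1,i=1
  [6] ##. => .  t=1,i=2
  [5] #.# => .  t=0,i=8
  [4] #.. => .  t=0,i=5
  [3] .## => #  t=1,i=0
  [2] .#. => .  t=0,i=4
  [1] ..# => .  t=0,i=3
  [0] ... => #  t=0,i=0
  bits 10001001 = 137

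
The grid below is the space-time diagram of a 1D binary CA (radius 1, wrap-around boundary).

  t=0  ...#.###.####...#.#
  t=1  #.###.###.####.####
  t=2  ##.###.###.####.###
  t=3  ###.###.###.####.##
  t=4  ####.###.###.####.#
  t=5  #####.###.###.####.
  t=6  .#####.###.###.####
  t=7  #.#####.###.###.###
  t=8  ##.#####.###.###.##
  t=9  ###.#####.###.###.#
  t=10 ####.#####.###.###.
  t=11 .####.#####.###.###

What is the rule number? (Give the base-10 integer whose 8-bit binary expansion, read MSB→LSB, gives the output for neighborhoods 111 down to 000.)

  [7] ### => #  t=0,i=6
  [6] ##. => #  t=0,i=7
  [5] #.# => #  t=0,i=4
  [4] #.. => #  t=0,i=0
  [3] .## => .  t=0,i=5
  [2] .#. => #  t=0,i=3
  [1] ..# => #  t=0,i=2
  [0] ... => .  t=0,i=1
  bits 11110110 = 246

246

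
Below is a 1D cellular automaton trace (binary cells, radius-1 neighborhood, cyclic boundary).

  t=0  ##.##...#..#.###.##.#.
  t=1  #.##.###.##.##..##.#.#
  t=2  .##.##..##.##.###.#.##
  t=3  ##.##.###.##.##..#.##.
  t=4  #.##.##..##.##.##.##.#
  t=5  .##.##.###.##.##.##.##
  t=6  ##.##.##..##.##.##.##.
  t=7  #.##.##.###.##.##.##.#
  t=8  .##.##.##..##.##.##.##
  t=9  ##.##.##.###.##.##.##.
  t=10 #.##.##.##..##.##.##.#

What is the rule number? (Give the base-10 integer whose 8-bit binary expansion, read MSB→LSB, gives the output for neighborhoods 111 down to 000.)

59

  nb ###: next=.  (t=0,i=14, bit7=0)
  nb ##.: next=.  (t=0,i=1, bit6=0)
  nb #.#: next=#  (t=0,i=2, bit5=1)
  nb #..: next=#  (t=0,i=5, bit4=1)
  nb .##: next=#  (t=0,i=0, bit3=1)
  nb .#.: next=.  (t=0,i=8, bit2=0)
  nb ..#: next=#  (t=0,i=7, bit1=1)
  nb ...: next=#  (t=0,i=6, bit0=1)
  bits 00111011 = 59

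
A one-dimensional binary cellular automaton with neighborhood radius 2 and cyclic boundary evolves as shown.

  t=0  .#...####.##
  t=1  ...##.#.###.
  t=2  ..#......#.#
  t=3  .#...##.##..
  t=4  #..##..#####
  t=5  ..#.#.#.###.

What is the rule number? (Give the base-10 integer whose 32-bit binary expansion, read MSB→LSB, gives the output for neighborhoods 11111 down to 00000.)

2840514605

  nb #####: next=#  (t=4,i=9, bit31=1)
  nb ####.: next=.  (t=0,i=7, bit30=0)
  nb ###.#: next=#  (t=0,i=8, bit29=1)
  nb ###..: next=.  (t=1,i=10, bit28=0)
  nb ##.##: next=#  (t=0,i=9, bit27=1)
  nb ##.#.: next=.  (t=0,i=0, bit26=0)
  nb ##..#: next=.  (t=4,i=1, bit25=0)
  nb ##...: next=#  (t=1,i=11, bit24=1)
  nb #.###: next=.  (t=1,i=8, bit23=0)
  nb #.##.: next=#  (t=0,i=10, bit22=1)
  nb #.#.#: next=.  (t=1,i=6, bit21=0)
  nb #.#..: next=.  (t=0,i=1, bit20=0)
  nb #..##: next=#  (t=4,i=2, bit19=1)
  nb #..#.: next=#  (t=2,i=1, bit18=1)
  nb #...#: next=#  (t=0,i=3, bit17=1)
  nb #....: next=.  (t=1,i=0, bit16=0)
  nb .####: next=#  (t=0,i=6, bit15=1)
  nb .###.: next=#  (t=1,i=9, bit14=1)
  nb .##.#: next=.  (t=0,i=11, bit13=0)
  nb .##..: next=#  (t=3,i=9, bit12=1)
  nb .#.##: next=.  (t=1,i=7, bit11=0)
  nb .#.#.: next=.  (t=2,i=10, bit10=0)
  nb .#..#: next=.  (t=2,i=0, bit9=0)
  nb .#...: next=.  (t=0,i=2, bit8=0)
  nb ..###: next=.  (t=0,i=5, bit7=0)
  nb ..##.: next=.  (t=1,i=3, bit6=0)
  nb ..#.#: next=#  (t=2,i=9, bit5=1)
  nb ..#..: next=.  (t=2,i=2, bit4=0)
  nb ...##: next=#  (t=0,i=4, bit3=1)
  nb ...#.: next=#  (t=2,i=8, bit2=1)
  nb ....#: next=.  (t=1,i=1, bit1=0)
  nb .....: next=#  (t=2,i=5, bit0=1)
  bits 10101001010011101101000000101101 = 2840514605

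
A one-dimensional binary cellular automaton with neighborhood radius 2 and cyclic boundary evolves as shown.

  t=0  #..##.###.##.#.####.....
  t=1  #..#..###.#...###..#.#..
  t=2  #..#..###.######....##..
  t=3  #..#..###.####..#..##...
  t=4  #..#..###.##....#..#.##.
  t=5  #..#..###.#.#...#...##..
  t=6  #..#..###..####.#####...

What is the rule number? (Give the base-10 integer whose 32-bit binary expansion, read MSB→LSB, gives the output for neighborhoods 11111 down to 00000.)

2714947033

  #####|#  b31=1 t=2,i=12
  ####.|.  b30=0 t=0,i=17
  ###.#|#  b29=1 t=0,i=8
  ###..|.  b28=0 t=0,i=18
  ##.##|.  b27=0 t=0,i=5
  ##.#.|.  b26=0 t=0,i=12
  ##..#|.  b25=0 t=1,i=17
  ##...|#  b24=1 t=0,i=19
  #.###|#  b23=1 t=0,i=6
  #.##.|#  b22=1 t=0,i=10
  #.#.#|.  b21=0 t=0,i=13
  #.#..|#  b20=1 t=1,i=10
  #..##|.  b19=0 t=0,i=2
  #..#.|.  b18=0 t=1,i=2
  #...#|#  b17=1 t=1,i=12
  #....|.  b16=0 t=0,i=20
  .####|#  b15=1 t=0,i=16
  .###.|#  b14=1 t=0,i=7
  .##.#|.  b13=0 t=0,i=4
  .##..|.  b12=0 t=2,i=21
  .#.##|#  b11=1 t=0,i=14
  .#.#.|#  b10=1 t=1,i=20
  .#..#|.  b9=0 t=0,i=1
  .#...|#  b8=1 t=1,i=11
  ..###|#  b7=1 t=1,i=6
  ..##.|#  b6=1 t=0,i=3
  ..#.#|.  b5=0 t=1,i=19
  ..#..|#  b4=1 t=0,i=0
  ...##|#  b3=1 t=1,i=13
  ...#.|.  b2=0 t=0,i=23
  ....#|.  b1=0 t=0,i=22
  .....|#  b0=1 t=0,i=21
  bits 10100001110100101100110111011001 = 2714947033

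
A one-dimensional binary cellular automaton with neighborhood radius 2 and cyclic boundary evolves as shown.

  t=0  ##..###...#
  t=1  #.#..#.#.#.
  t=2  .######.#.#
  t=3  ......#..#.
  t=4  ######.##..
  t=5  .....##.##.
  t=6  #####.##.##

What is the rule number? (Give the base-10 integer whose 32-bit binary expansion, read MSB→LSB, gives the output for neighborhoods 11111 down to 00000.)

  [31] ##### => .  t=2,i=3
  [30] ####. => .  t=2,i=5
  [29] ###.# => #  t=2,i=6
  [28] ###.. => .  t=0,i=1
  [27] ##.## => #  t=4,i=6
  [26] ##.#. => .  t=2,i=7
  [25] ##..# => #  t=0,i=2
  [24] ##... => #  t=0,i=7
  [23] #.### => .  t=2,i=1
  [22] #.##. => .  t=4,i=7
  [21] #.#.# => .  t=1,i=0
  [20] #.#.. => #  t=1,i=2
  [19] #..## => .  t=0,i=3
  [18] #..#. => #  t=1,i=4
  [17] #...# => .  t=0,i=8
  [16] #.... => #  t=3,i=0
  [15] .#### => .  t=2,i=2
  [14] .###. => #  t=0,i=0
  [13] .##.# => #  t=5,i=6
  [12] .##.. => #  t=4,i=8
  [11] .#.## => .  t=2,i=0
  [10] .#.#. => #  t=1,i=1
  [9] .#..# => #  t=1,i=3
  [8] .#... => .  t=3,i=10
  [7] ..### => .  t=0,i=4
  [6] ..##. => .  t=5,i=5
  [5] ..#.# => #  t=1,i=5
  [4] ..#.. => .  t=3,i=6
  [3] ...## => #  t=0,i=9
  [2] ...#. => #  t=3,i=5
  [1] ....# => #  t=3,i=4
  [0] ..... => #  t=3,i=1
  bits 00101011000101010111011000101111 = 722826799

722826799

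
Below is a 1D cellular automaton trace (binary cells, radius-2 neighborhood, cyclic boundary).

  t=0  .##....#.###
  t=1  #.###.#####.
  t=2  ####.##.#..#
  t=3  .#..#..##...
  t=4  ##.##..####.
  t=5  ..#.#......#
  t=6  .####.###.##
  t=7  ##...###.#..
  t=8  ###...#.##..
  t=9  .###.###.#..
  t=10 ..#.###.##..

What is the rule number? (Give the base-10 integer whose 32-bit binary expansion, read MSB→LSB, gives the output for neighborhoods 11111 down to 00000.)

2645908597

  [31] ##### => #  t=1,i=8
  [30] ####. => .  t=1,i=9
  [29] ###.# => .  t=0,i=11
  [28] ###.. => #  t=8,i=2
  [27] ##.## => #  t=0,i=0
  [26] ##.#. => #  t=1,i=11
  [25] ##..# => .  t=4,i=5
  [24] ##... => #  t=0,i=3
  [23] #.### => #  t=0,i=9
  [22] #.##. => .  t=0,i=1
  [21] #.#.# => #  t=1,i=0
  [20] #.#.. => #  t=2,i=8
  [19] #..## => .  t=2,i=10
  [18] #..#. => #  t=3,i=3
  [17] #...# => .  t=7,i=3
  [16] #.... => #  t=0,i=4
  [15] .#### => .  t=1,i=7
  [14] .###. => #  t=0,i=10
  [13] .##.# => .  t=2,i=6
  [12] .##.. => #  t=0,i=2
  [11] .#.## => #  t=0,i=8
  [10] .#.#. => #  t=5,i=3
  [9] .#..# => .  t=2,i=9
  [8] .#... => .  t=5,i=5
  [7] ..### => .  t=2,i=11
  [6] ..##. => #  t=3,i=7
  [5] ..#.# => #  t=0,i=7
  [4] ..#.. => #  t=3,i=1
  [3] ...## => .  t=7,i=4
  [2] ...#. => #  t=0,i=6
  [1] ....# => .  t=0,i=5
  [0] ..... => #  t=5,i=7
  bits 10011101101101010101110001110101 = 2645908597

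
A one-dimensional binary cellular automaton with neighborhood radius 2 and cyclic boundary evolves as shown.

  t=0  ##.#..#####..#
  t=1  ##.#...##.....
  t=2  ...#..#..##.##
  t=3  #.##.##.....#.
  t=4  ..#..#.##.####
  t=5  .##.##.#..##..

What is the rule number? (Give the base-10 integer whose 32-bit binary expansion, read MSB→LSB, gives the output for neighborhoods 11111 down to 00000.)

  #####|#  b31=1 t=0,i=8
  ####.|.  b30=0 t=0,i=9
  ###.#|#  b29=1 t=0,i=1
  ###..|.  b28=0 t=0,i=10
  ##.##|.  b27=0 t=2,i=11
  ##.#.|.  b26=0 t=0,i=2
  ##..#|.  b25=0 t=0,i=11
  ##...|#  b24=1 t=1,i=9
  #.###|#  b23=1 t=4,i=10
  #.##.|#  b22=1 t=2,i=12
  #.#.#|.  b21=0 t=3,i=0
  #.#..|#  b20=1 t=0,i=3
  #..##|.  b19=0 t=0,i=5
  #..#.|#  b18=1 t=2,i=5
  #...#|.  b17=0 t=1,i=5
  #....|#  b16=1 t=1,i=10
  .####|#  b15=1 t=0,i=7
  .###.|#  b14=1 t=0,i=0
  .##.#|.  b13=0 t=1,i=1
  .##..|.  b12=0 t=1,i=8
  .#.##|.  b11=0 t=3,i=1
  .#.#.|#  b10=1 t=3,i=13
  .#..#|.  b9=0 t=0,i=4
  .#...|.  b8=0 t=1,i=4
  ..###|.  b7=0 t=0,i=6
  ..##.|.  b6=0 t=1,i=0
  ..#.#|#  b5=1 t=3,i=12
  ..#..|#  b4=1 t=2,i=3
  ...##|#  b3=1 t=1,i=6
  ...#.|#  b2=1 t=2,i=2
  ....#|#  b1=1 t=1,i=12
  .....|.  b0=0 t=1,i=11
  bits 10100001110101011100010000111110 = 2715141182

2715141182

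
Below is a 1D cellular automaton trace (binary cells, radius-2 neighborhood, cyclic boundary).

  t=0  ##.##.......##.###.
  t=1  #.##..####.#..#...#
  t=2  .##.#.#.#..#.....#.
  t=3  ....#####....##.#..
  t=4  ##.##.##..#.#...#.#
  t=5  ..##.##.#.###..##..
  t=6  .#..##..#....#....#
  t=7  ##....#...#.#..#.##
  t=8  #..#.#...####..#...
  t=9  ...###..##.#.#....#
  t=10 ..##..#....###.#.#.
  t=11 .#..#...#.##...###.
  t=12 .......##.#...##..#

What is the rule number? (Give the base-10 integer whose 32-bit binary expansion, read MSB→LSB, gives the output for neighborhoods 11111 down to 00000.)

3396404397

  [31] ##### => #  t=3,i=6
  [30] ####. => #  t=1,i=8
  [29] ###.# => .  t=0,i=17
  [28] ###.. => .  t=3,i=8
  [27] ##.## => #  t=0,i=2
  [26] ##.#. => .  t=1,i=10
  [25] ##..# => #  t=1,i=4
  [24] ##... => .  t=0,i=5
  [23] #.### => .  t=0,i=15
  [22] #.##. => #  t=0,i=0
  [21] #.#.# => #  t=2,i=4
  [20] #.#.. => #  t=1,i=11
  [19] #..## => .  t=1,i=5
  [18] #..#. => .  t=1,i=13
  [17] #...# => .  t=1,i=16
  [16] #.... => #  t=0,i=6
  [15] .#### => .  t=1,i=7
  [14] .###. => .  t=0,i=16
  [13] .##.# => .  t=0,i=1
  [12] .##.. => .  t=0,i=4
  [11] .#.## => .  t=4,i=17
  [10] .#.#. => #  t=2,i=5
  [9] .#..# => .  t=1,i=12
  [8] .#... => .  t=1,i=15
  [7] ..### => #  t=1,i=6
  [6] ..##. => .  t=0,i=12
  [5] ..#.# => #  t=4,i=10
  [4] ..#.. => .  t=1,i=14
  [3] ...## => #  t=0,i=11
  [2] ...#. => #  t=2,i=16
  [1] ....# => .  t=0,i=10
  [0] ..... => #  t=0,i=7
  bits 11001010011100010000010010101101 = 3396404397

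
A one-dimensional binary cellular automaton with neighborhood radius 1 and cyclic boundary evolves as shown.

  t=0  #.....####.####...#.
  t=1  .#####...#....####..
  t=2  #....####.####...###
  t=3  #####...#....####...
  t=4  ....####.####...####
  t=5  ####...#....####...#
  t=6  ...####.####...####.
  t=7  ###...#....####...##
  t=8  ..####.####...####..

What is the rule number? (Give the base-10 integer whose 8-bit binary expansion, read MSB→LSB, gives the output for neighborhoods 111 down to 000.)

  ###|.  b7=0 t=0,i=7
  ##.|#  b6=1 t=0,i=9
  #.#|.  b5=0 t=0,i=10
  #..|#  b4=1 t=0,i=1
  .##|.  b3=0 t=0,i=6
  .#.|.  b2=0 t=0,i=0
  ..#|#  b1=1 t=0,i=5
  ...|#  b0=1 t=0,i=2
  bits 01010011 = 83

83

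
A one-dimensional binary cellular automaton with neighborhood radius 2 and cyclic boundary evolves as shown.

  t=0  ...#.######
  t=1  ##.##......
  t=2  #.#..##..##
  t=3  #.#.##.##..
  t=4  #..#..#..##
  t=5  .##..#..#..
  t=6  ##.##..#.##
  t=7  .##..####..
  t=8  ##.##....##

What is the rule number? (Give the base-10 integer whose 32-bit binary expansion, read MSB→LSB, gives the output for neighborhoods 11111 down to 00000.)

  nb #####: next=.  (t=0,i=7, bit31=0)
  nb ####.: next=.  (t=0,i=9, bit30=0)
  nb ###.#: next=#  (t=2,i=0, bit29=1)
  nb ###..: next=.  (t=0,i=10, bit28=0)
  nb ##.##: next=#  (t=1,i=2, bit27=1)
  nb ##.#.: next=.  (t=2,i=1, bit26=0)
  nb ##..#: next=#  (t=2,i=7, bit25=1)
  nb ##...: next=#  (t=0,i=0, bit24=1)
  nb #.###: next=.  (t=0,i=5, bit23=0)
  nb #.##.: next=.  (t=1,i=3, bit22=0)
  nb #.#.#: next=.  (t=3,i=2, bit21=0)
  nb #.#..: next=#  (t=2,i=2, bit20=1)
  nb #..##: next=#  (t=2,i=4, bit19=1)
  nb #..#.: next=#  (t=3,i=10, bit18=1)
  nb #...#: next=#  (t=0,i=1, bit17=1)
  nb #....: next=#  (t=1,i=6, bit16=1)
  nb .####: next=.  (t=0,i=6, bit15=0)
  nb .###.: next=.  (t=2,i=10, bit14=0)
  nb .##.#: next=.  (t=1,i=1, bit13=0)
  nb .##..: next=.  (t=1,i=4, bit12=0)
  nb .#.##: next=#  (t=0,i=4, bit11=1)
  nb .#.#.: next=.  (t=3,i=1, bit10=0)
  nb .#..#: next=.  (t=2,i=3, bit9=0)
  nb .#...: next=#  (t=5,i=9, bit8=1)
  nb ..###: next=.  (t=2,i=9, bit7=0)
  nb ..##.: next=#  (t=1,i=0, bit6=1)
  nb ..#.#: next=#  (t=0,i=3, bit5=1)
  nb ..#..: next=.  (t=4,i=3, bit4=0)
  nb ...##: next=#  (t=1,i=10, bit3=1)
  nb ...#.: next=.  (t=0,i=2, bit2=0)
  nb ....#: next=#  (t=1,i=9, bit1=1)
  nb .....: next=.  (t=1,i=7, bit0=0)
  bits 00101011000111110000100101101010 = 723454314

723454314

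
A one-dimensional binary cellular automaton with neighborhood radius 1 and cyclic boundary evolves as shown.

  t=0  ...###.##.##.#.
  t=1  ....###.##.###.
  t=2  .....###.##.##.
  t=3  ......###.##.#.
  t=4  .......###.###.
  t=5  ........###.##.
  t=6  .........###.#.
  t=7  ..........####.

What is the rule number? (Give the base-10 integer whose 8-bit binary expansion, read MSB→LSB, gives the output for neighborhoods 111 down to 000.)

228

  [7] ### => #  t=0,i=4
  [6] ##. => #  t=0,i=5
  [5] #.# => #  t=0,i=6
  [4] #.. => .  t=0,i=14
  [3] .## => .  t=0,i=3
  [2] .#. => #  t=0,i=13
  [1] ..# => .  t=0,i=2
  [0] ... => .  t=0,i=0
  bits 11100100 = 228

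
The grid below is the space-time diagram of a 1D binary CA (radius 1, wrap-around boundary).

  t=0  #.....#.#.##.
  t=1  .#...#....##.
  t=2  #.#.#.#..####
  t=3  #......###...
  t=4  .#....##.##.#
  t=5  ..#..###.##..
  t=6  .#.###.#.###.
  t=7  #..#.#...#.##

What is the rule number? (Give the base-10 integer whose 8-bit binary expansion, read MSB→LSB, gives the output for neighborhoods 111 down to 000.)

  ### -> .   bit 7 = 0  t=2,i=10
  ##. -> #   bit 6 = 1  t=0,i=11
  #.# -> .   bit 5 = 0  t=0,i=7
  #.. -> #   bit 4 = 1  t=0,i=1
  .## -> #   bit 3 = 1  t=0,i=10
  .#. -> .   bit 2 = 0  t=0,i=0
  ..# -> #   bit 1 = 1  t=0,i=5
  ... -> .   bit 0 = 0  t=0,i=2
  bits 01011010 = 90

90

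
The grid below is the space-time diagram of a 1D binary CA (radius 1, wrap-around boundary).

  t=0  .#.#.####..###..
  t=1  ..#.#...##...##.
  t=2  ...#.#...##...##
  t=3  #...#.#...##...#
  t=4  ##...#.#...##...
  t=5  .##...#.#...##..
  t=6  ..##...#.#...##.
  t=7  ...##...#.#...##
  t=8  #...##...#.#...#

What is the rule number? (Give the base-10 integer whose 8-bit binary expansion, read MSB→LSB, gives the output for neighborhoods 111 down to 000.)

  nb ###: next=.  (t=0,i=6, bit7=0)
  nb ##.: next=#  (t=0,i=8, bit6=1)
  nb #.#: next=#  (t=0,i=2, bit5=1)
  nb #..: next=#  (t=0,i=9, bit4=1)
  nb .##: next=.  (t=0,i=5, bit3=0)
  nb .#.: next=.  (t=0,i=1, bit2=0)
  nb ..#: next=.  (t=0,i=0, bit1=0)
  nb ...: next=.  (t=0,i=15, bit0=0)
  bits 01110000 = 112

112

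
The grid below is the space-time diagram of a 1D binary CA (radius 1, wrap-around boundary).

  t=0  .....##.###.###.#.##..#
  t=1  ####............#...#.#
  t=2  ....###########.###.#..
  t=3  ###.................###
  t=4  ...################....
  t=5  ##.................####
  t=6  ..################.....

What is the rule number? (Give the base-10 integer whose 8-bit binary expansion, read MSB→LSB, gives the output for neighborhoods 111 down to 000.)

  [7] ### => .  t=0,i=9
  [6] ##. => .  t=0,i=6
  [5] #.# => .  t=0,i=7
  [4] #.. => #  t=0,i=0
  [3] .## => .  t=0,i=5
  [2] .#. => #  t=0,i=16
  [1] ..# => .  t=0,i=4
  [0] ... => #  t=0,i=1
  bits 00010101 = 21

21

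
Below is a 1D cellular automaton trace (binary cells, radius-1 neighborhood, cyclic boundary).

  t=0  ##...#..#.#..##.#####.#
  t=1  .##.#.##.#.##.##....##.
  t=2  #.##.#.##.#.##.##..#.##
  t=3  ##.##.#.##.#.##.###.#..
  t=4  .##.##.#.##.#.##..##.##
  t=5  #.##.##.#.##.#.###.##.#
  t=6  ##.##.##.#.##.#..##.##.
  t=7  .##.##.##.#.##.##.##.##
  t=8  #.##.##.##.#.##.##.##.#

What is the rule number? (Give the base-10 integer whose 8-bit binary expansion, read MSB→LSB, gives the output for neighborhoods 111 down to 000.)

114

  [7] ### => .  t=0,i=0
  [6] ##. => #  t=0,i=1
  [5] #.# => #  t=0,i=9
  [4] #.. => #  t=0,i=2
  [3] .## => .  t=0,i=13
  [2] .#. => .  t=0,i=5
  [1] ..# => #  t=0,i=4
  [0] ... => .  t=0,i=3
  bits 01110010 = 114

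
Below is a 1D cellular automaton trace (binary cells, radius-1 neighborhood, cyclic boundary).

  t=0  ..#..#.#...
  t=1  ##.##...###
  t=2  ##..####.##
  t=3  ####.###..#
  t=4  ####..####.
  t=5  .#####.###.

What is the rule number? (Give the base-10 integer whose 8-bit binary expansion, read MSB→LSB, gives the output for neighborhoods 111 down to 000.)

211

  ###|#  b7=1 t=1,i=0
  ##.|#  b6=1 t=1,i=1
  #.#|.  b5=0 t=0,i=6
  #..|#  b4=1 t=0,i=3
  .##|.  b3=0 t=1,i=3
  .#.|.  b2=0 t=0,i=2
  ..#|#  b1=1 t=0,i=1
  ...|#  b0=1 t=0,i=0
  bits 11010011 = 211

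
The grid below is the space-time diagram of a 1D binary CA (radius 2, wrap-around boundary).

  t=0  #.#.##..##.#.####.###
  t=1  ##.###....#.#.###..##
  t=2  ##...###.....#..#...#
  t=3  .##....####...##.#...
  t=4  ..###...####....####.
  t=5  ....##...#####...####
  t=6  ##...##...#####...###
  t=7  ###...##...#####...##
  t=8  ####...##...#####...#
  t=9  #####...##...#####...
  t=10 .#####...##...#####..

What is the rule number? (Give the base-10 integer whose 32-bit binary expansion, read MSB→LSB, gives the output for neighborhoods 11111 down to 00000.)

4116028161

  [31] ##### => #  t=5,i=11
  [30] ####. => #  t=0,i=15
  [29] ###.# => #  t=0,i=0
  [28] ###.. => #  t=1,i=5
  [27] ##.## => .  t=0,i=17
  [26] ##.#. => #  t=0,i=1
  [25] ##..# => .  t=0,i=6
  [24] ##... => #  t=1,i=6
  [23] #.### => .  t=0,i=13
  [22] #.##. => #  t=0,i=4
  [21] #.#.# => .  t=0,i=2
  [20] #.#.. => #  t=3,i=17
  [19] #..## => .  t=0,i=7
  [18] #..#. => #  t=2,i=15
  [17] #...# => .  t=2,i=3
  [16] #.... => #  t=1,i=7
  [15] .#### => #  t=0,i=14
  [14] .###. => .  t=1,i=4
  [13] .##.# => .  t=0,i=9
  [12] .##.. => #  t=0,i=5
  [11] .#.## => #  t=0,i=3
  [10] .#.#. => .  t=1,i=11
  [9] .#..# => #  t=2,i=14
  [8] .#... => #  t=2,i=17
  [7] ..### => .  t=1,i=19
  [6] ..##. => .  t=0,i=8
  [5] ..#.# => .  t=1,i=10
  [4] ..#.. => .  t=2,i=13
  [3] ...## => .  t=2,i=4
  [2] ...#. => .  t=1,i=9
  [1] ....# => .  t=1,i=8
  [0] ..... => #  t=2,i=10
  bits 11110101010101011001101100000001 = 4116028161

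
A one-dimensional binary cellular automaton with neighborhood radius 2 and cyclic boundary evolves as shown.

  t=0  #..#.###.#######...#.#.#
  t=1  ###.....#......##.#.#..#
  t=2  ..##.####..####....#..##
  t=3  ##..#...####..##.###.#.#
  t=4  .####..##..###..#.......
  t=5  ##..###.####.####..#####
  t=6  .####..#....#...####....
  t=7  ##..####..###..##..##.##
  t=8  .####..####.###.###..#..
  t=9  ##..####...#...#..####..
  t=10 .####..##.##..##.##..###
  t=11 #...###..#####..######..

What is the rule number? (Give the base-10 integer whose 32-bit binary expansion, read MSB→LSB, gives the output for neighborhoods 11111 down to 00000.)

  #####|.  b31=0 t=0,i=11
  ####.|.  b30=0 t=0,i=14
  ###.#|.  b29=0 t=0,i=7
  ###..|#  b28=1 t=0,i=15
  ##.##|#  b27=1 t=0,i=8
  ##.#.|.  b26=0 t=1,i=17
  ##..#|#  b25=1 t=0,i=1
  ##...|#  b24=1 t=0,i=16
  #.###|.  b23=0 t=0,i=5
  #.##.|#  b22=1 t=0,i=23
  #.#.#|.  b21=0 t=0,i=21
  #.#..|.  b20=0 t=1,i=20
  #..##|#  b19=1 t=1,i=22
  #..#.|#  b18=1 t=0,i=2
  #...#|.  b17=0 t=0,i=17
  #....|.  b16=0 t=1,i=4
  .####|.  b15=0 t=0,i=10
  .###.|.  b14=0 t=0,i=6
  .##.#|.  b13=0 t=1,i=16
  .##..|#  b12=1 t=0,i=0
  .#.##|.  b11=0 t=0,i=4
  .#.#.|#  b10=1 t=0,i=20
  .#..#|.  b9=0 t=1,i=21
  .#...|.  b8=0 t=1,i=9
  ..###|#  b7=1 t=1,i=23
  ..##.|.  b6=0 t=1,i=15
  ..#.#|.  b5=0 t=0,i=3
  ..#..|#  b4=1 t=1,i=8
  ...##|#  b3=1 t=1,i=14
  ...#.|#  b2=1 t=0,i=18
  ....#|#  b1=1 t=1,i=6
  .....|#  b0=1 t=1,i=5
  bits 00011011010011000001010010011111 = 457970847

457970847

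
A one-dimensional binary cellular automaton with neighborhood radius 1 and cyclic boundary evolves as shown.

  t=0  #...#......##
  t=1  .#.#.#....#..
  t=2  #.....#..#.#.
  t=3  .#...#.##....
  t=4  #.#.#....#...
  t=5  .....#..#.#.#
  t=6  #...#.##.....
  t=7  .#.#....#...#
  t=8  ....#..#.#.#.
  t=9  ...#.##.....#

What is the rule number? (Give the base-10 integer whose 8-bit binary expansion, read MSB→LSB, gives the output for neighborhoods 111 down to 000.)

18

  nb ###: next=.  (t=0,i=12, bit7=0)
  nb ##.: next=.  (t=0,i=0, bit6=0)
  nb #.#: next=.  (t=1,i=2, bit5=0)
  nb #..: next=#  (t=0,i=1, bit4=1)
  nb .##: next=.  (t=0,i=11, bit3=0)
  nb .#.: next=.  (t=0,i=4, bit2=0)
  nb ..#: next=#  (t=0,i=3, bit1=1)
  nb ...: next=.  (t=0,i=2, bit0=0)
  bits 00010010 = 18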